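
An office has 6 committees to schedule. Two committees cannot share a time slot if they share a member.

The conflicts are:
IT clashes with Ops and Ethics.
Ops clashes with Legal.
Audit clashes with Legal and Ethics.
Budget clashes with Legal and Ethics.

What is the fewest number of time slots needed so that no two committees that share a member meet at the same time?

The cycle Ethics-IT-Ops-Legal-Audit-Ethics has odd length 5, so it cannot be 2-colored; at least 3 time slots are needed.
3 time slots suffice: time slot 1 → {Legal, Ethics}; time slot 2 → {Ops, Audit, Budget}; time slot 3 → {IT}. No two conflicting committees share a time slot.

3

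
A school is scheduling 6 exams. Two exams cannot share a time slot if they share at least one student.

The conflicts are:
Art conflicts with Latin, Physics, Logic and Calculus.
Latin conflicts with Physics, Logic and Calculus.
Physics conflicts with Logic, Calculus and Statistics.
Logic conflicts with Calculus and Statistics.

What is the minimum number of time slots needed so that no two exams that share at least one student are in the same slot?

5

Art, Latin, Physics, Logic, Calculus pairwise conflict, so at least 5 time slots are needed.
5 time slots suffice: Art=5, Latin=4, Physics=1, Logic=2, Calculus=3, Statistics=3. No two conflicting exams share a time slot.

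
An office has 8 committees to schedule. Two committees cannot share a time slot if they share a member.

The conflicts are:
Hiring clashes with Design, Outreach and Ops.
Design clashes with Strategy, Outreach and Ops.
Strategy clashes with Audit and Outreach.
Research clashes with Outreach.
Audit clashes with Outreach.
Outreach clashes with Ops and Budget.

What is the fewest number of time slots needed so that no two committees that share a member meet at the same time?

4

Hiring, Design, Outreach, Ops are mutually in conflict, so at least 4 time slots are needed.
A valid assignment using 4 time slots: Hiring=4, Design=2, Strategy=3, Research=2, Audit=2, Outreach=1, Ops=3, Budget=2. Each listed conflict is separated.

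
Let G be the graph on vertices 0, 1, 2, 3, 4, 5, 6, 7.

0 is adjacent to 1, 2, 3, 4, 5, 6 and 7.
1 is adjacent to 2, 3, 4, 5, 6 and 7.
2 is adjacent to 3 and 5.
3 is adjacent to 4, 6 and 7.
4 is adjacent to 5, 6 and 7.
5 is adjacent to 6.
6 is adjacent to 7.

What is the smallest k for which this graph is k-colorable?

6

0, 1, 3, 4, 6, 7 are pairwise adjacent (a clique of size 6), so at least 6 colors are needed.
One proper 6-coloring: 0=a, 1=b, 2=c, 3=d, 4=e, 5=d, 6=c, 7=f. No two adjacent vertices share a color.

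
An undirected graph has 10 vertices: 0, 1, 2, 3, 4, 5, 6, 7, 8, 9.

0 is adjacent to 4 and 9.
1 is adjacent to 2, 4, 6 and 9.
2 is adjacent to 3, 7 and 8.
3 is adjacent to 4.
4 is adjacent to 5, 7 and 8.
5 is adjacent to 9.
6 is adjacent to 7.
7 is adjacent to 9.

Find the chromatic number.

1 and 9 are adjacent, so at least 2 colors are needed.
One proper 2-coloring: 0=b, 1=b, 2=a, 3=b, 4=a, 5=b, 6=a, 7=b, 8=b, 9=a. No two adjacent vertices share a color.

2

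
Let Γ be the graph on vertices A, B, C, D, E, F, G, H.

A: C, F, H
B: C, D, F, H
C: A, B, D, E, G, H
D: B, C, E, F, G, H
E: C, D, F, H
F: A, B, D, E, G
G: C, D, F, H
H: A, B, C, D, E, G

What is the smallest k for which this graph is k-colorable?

4

C, D, E, H are mutually adjacent (a clique of size 4), so at least 4 colors are needed.
4 colors suffice: color red → {A, D}; color blue → {C, F}; color green → {H}; color yellow → {B, E, G}. No two adjacent vertices share a color.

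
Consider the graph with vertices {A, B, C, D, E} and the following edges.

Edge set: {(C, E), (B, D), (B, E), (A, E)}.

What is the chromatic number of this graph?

C and E are adjacent, so at least 2 colors are needed.
2 colors suffice: color 1 → {D, E}; color 2 → {A, B, C}. No two adjacent vertices share a color.

2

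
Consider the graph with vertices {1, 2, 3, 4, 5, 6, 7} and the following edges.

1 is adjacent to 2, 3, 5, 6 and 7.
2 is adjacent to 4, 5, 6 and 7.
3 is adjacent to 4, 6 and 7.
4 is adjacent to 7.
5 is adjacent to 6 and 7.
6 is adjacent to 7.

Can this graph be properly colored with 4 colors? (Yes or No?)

1, 2, 5, 6, 7 are mutually adjacent (a clique of size 5), so at least 5 colors are needed.
So 4 colors are not enough.

No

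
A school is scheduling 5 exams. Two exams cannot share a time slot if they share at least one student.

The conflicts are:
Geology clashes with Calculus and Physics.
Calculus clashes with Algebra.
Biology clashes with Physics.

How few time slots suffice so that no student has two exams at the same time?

Calculus and Algebra conflict, so at least 2 time slots are needed.
Using 2 time slots: Geology=2, Calculus=1, Biology=2, Physics=1, Algebra=2. No two conflicting exams share a time slot.

2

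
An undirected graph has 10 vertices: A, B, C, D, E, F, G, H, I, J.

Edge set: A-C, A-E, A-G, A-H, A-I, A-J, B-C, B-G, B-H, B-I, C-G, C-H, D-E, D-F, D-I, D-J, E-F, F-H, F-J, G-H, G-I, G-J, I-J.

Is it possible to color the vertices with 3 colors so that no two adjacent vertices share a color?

No

A, C, G, H form a clique, so at least 4 colors are needed.
So 3 colors are not enough.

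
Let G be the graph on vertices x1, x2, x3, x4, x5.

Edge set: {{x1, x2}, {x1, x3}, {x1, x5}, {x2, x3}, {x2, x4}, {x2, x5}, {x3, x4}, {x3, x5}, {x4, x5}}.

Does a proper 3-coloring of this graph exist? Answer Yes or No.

No

x1, x2, x3, x5 are pairwise adjacent (a clique of size 4), so at least 4 colors are needed.
So 3 colors are not enough.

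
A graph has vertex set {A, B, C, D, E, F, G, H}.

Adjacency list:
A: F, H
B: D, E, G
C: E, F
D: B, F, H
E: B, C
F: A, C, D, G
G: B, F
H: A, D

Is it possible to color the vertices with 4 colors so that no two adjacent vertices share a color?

Yes

The chromatic number is 3. The cycle E-B-G-F-C-E has odd length 5, so it cannot be 2-colored; at least 3 colors are needed.
3 colors suffice: color 1 → {B, F, H}; color 2 → {A, D, E, G}; color 3 → {C}.
Since 4 ≥ 3, a proper 4-coloring certainly exists.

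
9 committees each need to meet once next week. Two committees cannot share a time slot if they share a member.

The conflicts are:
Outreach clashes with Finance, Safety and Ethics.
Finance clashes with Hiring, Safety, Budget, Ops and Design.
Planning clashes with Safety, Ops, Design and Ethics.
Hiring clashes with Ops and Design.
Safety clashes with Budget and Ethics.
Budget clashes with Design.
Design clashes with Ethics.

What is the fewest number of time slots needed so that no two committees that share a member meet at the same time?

Finance, Safety, Budget are mutually in conflict, so at least 3 time slots are needed.
3 time slots suffice: Outreach=3, Finance=1, Planning=3, Hiring=3, Safety=2, Budget=3, Ops=2, Design=2, Ethics=1. Each listed conflict is separated.

3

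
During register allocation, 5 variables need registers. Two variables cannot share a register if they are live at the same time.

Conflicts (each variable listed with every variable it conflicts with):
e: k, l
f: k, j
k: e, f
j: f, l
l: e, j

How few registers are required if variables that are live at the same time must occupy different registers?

The cycle e-k-f-j-l-e has odd length 5, so it cannot be 2-colored; at least 3 registers are needed.
3 registers suffice: register 1 → {f, l}; register 2 → {k, j}; register 3 → {e}. Each listed conflict is separated.

3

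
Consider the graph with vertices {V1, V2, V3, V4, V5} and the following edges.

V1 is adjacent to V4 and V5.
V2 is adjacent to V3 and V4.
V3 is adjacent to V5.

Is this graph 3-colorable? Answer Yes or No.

Yes

The chromatic number is 3. The cycle V2-V3-V5-V1-V4-V2 has odd length 5, so it cannot be 2-colored; at least 3 colors are needed.
3 colors suffice: V1=2, V2=1, V3=2, V4=3, V5=1.
That is already a proper 3-coloring.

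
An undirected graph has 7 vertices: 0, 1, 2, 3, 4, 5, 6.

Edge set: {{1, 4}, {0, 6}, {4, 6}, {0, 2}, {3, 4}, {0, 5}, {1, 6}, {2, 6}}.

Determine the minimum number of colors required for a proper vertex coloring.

3

0, 2, 6 form a triangle, so at least 3 colors are needed.
One proper 3-coloring: 0=blue, 1=green, 2=green, 3=red, 4=blue, 5=red, 6=red. Every edge joins two different colors.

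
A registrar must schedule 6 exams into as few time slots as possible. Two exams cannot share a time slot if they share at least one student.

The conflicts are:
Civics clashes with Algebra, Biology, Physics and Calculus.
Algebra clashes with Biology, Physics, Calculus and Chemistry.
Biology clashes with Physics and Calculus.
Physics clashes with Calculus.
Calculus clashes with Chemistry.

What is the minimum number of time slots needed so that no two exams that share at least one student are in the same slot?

5

Civics, Algebra, Biology, Physics, Calculus all conflict with each other, so at least 5 time slots are needed.
5 time slots suffice: time slot 1 → {Calculus}; time slot 2 → {Algebra}; time slot 3 → {Civics, Chemistry}; time slot 4 → {Biology}; time slot 5 → {Physics}. Each listed conflict is separated.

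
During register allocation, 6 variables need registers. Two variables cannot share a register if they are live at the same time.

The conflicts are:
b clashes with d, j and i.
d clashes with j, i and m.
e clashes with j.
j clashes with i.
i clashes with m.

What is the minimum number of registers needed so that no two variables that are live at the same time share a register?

b, d, j, i all conflict with each other, so at least 4 registers are needed.
4 registers suffice: b=4, d=2, e=1, j=3, i=1, m=3. Every pair that conflicts lands in different registers.

4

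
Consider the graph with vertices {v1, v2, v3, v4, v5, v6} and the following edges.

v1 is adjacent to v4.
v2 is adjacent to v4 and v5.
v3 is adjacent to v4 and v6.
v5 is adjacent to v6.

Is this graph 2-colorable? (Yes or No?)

The cycle v6-v3-v4-v2-v5-v6 has odd length 5, so it cannot be 2-colored; at least 3 colors are needed.
So 2 colors are not enough.

No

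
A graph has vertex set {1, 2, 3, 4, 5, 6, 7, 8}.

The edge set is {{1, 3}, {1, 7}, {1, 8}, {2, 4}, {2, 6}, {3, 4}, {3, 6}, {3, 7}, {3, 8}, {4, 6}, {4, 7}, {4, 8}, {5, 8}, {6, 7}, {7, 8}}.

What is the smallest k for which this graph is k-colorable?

4

1, 3, 7, 8 are mutually adjacent (a clique of size 4), so at least 4 colors are needed.
4 colors suffice: color a → {2, 3, 5}; color b → {6, 8}; color c → {7}; color d → {1, 4}. Every edge joins two different colors.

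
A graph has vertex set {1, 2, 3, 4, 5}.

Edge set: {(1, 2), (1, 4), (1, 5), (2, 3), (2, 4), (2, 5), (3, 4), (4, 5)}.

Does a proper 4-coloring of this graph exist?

The chromatic number is 4. 1, 2, 4, 5 are pairwise adjacent (a clique of size 4), so at least 4 colors are needed.
One proper 4-coloring: 1=green, 2=red, 3=green, 4=blue, 5=yellow.
That is already a proper 4-coloring.

Yes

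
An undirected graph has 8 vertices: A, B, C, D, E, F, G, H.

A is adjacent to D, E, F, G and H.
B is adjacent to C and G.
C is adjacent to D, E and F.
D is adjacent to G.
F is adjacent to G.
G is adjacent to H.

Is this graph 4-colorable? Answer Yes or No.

The chromatic number is 3. A, G, H form a triangle, so at least 3 colors are needed.
3 colors suffice: A=red, B=green, C=red, D=green, E=blue, F=green, G=blue, H=green.
Since 4 ≥ 3, a proper 4-coloring certainly exists.

Yes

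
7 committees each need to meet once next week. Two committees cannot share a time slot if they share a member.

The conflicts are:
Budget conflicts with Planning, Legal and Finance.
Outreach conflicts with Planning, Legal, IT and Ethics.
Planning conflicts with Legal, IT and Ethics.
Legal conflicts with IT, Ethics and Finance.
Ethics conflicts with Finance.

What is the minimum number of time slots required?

Outreach, Planning, Legal, Ethics all conflict with each other, so at least 4 time slots are needed.
Using 4 time slots: Budget=3, Outreach=3, Planning=2, Legal=1, IT=4, Ethics=4, Finance=2. Every pair that conflicts lands in different time slots.

4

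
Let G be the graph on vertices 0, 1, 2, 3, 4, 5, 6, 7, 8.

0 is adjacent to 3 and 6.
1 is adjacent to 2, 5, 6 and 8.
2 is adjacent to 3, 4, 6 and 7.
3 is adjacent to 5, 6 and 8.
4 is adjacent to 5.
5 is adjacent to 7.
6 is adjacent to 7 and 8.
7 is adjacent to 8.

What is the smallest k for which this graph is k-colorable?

3

2, 3, 6 are pairwise adjacent, so at least 3 colors are needed.
3 colors suffice: color red → {5, 6}; color blue → {1, 3, 4, 7}; color green → {0, 2, 8}. Every edge joins two different colors.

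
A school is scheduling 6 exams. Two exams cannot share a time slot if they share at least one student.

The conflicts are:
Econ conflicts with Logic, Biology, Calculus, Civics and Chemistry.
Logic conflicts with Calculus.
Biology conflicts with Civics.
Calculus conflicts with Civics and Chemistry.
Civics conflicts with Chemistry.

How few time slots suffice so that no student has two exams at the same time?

Econ, Calculus, Civics, Chemistry all conflict with each other, so at least 4 time slots are needed.
A valid assignment using 4 time slots: Econ=1, Logic=3, Biology=2, Calculus=2, Civics=3, Chemistry=4. Each listed conflict is separated.

4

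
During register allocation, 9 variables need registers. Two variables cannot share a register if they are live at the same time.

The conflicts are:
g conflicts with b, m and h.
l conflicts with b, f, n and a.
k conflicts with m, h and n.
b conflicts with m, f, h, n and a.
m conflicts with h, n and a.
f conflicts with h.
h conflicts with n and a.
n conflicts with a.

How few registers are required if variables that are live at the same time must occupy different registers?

5

b, m, h, n, a all conflict with each other, so at least 5 registers are needed.
5 registers suffice: g=4, l=2, k=1, b=1, m=3, f=3, h=2, n=4, a=5. Every pair that conflicts lands in different registers.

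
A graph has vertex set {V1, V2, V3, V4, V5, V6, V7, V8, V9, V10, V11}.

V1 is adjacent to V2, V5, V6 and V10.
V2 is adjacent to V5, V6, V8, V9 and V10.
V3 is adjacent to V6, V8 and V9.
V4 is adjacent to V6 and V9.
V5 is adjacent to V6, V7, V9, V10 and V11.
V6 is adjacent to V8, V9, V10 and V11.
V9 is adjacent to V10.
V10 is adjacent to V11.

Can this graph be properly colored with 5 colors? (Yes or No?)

The chromatic number is 5. V2, V5, V6, V9, V10 form a clique, so at least 5 colors are needed.
A valid assignment using 5 colors: V1=3, V2=4, V3=2, V4=2, V5=2, V6=1, V7=1, V8=3, V9=3, V10=5, V11=3.
That is already a proper 5-coloring.

Yes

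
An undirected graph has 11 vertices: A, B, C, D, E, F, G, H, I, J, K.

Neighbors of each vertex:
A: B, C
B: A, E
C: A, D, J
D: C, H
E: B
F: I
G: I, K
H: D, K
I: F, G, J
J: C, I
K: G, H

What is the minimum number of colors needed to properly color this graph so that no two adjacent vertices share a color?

The cycle C-D-H-K-G-I-J-C has odd length 7, so it cannot be 2-colored; at least 3 colors are needed.
3 colors suffice: A=2, B=1, C=1, D=2, E=2, F=2, G=2, H=3, I=1, J=2, K=1. Every edge joins two different colors.

3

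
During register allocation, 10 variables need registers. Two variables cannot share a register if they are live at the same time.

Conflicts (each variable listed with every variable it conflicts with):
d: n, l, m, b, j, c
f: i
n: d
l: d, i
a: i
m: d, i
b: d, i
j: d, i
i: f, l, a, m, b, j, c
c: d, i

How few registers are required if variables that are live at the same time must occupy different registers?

2

m and i conflict, so at least 2 registers are needed.
2 registers suffice: register 1 → {d, i}; register 2 → {f, n, l, a, m, b, j, c}. No two conflicting variables share a register.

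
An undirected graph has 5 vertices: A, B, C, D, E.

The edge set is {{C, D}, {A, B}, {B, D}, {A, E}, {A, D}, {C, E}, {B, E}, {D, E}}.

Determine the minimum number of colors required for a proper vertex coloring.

4

A, B, D, E form a clique, so at least 4 colors are needed.
4 colors suffice: A=4, B=3, C=3, D=1, E=2. Every edge joins two different colors.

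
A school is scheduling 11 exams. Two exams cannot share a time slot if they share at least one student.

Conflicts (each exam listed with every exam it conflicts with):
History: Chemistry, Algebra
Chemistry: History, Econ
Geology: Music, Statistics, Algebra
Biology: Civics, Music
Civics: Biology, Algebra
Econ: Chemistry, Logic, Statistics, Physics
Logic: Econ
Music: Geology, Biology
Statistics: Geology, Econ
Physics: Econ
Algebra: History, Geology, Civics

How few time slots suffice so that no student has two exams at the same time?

The cycle Biology-Music-Geology-Algebra-Civics-Biology has odd length 5, so it cannot be 2-colored; at least 3 time slots are needed.
A valid assignment using 3 time slots: History=1, Chemistry=2, Geology=1, Biology=2, Civics=1, Econ=1, Logic=2, Music=3, Statistics=2, Physics=2, Algebra=2. Each listed conflict is separated.

3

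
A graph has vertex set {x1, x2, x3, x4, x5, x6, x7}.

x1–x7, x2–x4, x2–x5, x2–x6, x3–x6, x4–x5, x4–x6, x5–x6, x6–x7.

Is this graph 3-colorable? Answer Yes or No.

No

x2, x4, x5, x6 are pairwise adjacent (a clique of size 4), so at least 4 colors are needed.
So 3 colors are not enough.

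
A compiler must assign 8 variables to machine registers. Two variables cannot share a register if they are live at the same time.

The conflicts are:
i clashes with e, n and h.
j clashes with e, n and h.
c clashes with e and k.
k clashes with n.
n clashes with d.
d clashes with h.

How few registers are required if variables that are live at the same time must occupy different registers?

3

The cycle e-j-n-k-c-e has odd length 5, so it cannot be 2-colored; at least 3 registers are needed.
Using 3 registers: i=2, j=2, c=2, e=1, k=3, n=1, d=2, h=1. Each listed conflict is separated.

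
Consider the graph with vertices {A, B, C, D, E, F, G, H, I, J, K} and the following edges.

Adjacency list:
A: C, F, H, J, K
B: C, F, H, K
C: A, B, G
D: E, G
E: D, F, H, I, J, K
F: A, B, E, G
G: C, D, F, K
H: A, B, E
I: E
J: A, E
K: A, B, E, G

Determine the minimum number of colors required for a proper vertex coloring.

2

A and F are adjacent, so at least 2 colors are needed.
One proper 2-coloring: A=1, B=1, C=2, D=2, E=1, F=2, G=1, H=2, I=2, J=2, K=2. Each edge has distinct colors on its endpoints.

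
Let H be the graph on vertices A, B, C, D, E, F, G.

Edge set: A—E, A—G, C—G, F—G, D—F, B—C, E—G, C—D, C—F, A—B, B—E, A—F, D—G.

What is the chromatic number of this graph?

C, D, F, G are pairwise adjacent (a clique of size 4), so at least 4 colors are needed.
4 colors suffice: color 1 → {B, G}; color 2 → {A, C}; color 3 → {E, F}; color 4 → {D}. No two adjacent vertices share a color.

4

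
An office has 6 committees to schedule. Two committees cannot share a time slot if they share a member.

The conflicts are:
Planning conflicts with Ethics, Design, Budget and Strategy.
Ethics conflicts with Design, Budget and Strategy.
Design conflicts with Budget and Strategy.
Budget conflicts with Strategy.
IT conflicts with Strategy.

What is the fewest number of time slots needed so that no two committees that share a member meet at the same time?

5

Planning, Ethics, Design, Budget, Strategy pairwise conflict, so at least 5 time slots are needed.
5 time slots suffice: time slot 1 → {Strategy}; time slot 2 → {Budget, IT}; time slot 3 → {Planning}; time slot 4 → {Design}; time slot 5 → {Ethics}. No two conflicting committees share a time slot.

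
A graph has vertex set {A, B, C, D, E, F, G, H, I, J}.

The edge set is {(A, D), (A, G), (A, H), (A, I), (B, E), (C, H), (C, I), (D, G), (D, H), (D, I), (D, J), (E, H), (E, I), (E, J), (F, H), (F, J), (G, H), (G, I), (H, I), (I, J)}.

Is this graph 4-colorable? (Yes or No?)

A, D, G, H, I are pairwise adjacent (a clique of size 5), so at least 5 colors are needed.
So 4 colors are not enough.

No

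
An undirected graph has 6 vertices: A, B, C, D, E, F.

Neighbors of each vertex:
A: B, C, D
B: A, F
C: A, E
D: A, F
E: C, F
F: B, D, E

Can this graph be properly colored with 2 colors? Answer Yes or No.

No

The cycle C-E-F-D-A-C has odd length 5, so it cannot be 2-colored; at least 3 colors are needed.
So 2 colors are not enough.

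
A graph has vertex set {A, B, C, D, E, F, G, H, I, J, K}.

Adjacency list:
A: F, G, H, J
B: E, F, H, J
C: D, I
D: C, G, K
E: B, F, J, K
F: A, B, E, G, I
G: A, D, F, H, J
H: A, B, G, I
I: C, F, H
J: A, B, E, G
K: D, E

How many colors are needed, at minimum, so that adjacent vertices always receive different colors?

B, E, J are mutually adjacent, so at least 3 colors are needed.
A valid assignment using 3 colors: A=3, B=1, C=3, D=2, E=3, F=2, G=1, H=2, I=1, J=2, K=1. No two adjacent vertices share a color.

3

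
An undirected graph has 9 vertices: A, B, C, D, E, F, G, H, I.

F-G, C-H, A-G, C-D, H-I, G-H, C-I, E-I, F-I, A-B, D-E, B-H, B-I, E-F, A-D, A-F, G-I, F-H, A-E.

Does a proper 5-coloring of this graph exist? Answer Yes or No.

The chromatic number is 4. F, G, H, I are mutually adjacent (a clique of size 4), so at least 4 colors are needed.
4 colors suffice: color red → {A, I}; color blue → {E, H}; color green → {B, D, F}; color yellow → {C, G}.
Since 5 ≥ 4, a proper 5-coloring certainly exists.

Yes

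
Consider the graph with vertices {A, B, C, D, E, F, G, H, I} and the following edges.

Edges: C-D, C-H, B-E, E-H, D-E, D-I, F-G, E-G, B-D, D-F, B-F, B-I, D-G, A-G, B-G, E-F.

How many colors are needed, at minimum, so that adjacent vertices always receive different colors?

5

B, D, E, F, G form a clique, so at least 5 colors are needed.
5 colors suffice: color 1 → {A, D, H}; color 2 → {B, C}; color 3 → {G, I}; color 4 → {E}; color 5 → {F}. No two adjacent vertices share a color.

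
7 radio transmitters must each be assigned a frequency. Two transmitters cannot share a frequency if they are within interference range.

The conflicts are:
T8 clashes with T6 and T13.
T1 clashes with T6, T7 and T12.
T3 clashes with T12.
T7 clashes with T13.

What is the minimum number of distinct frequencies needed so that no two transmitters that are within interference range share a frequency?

The cycle T13-T7-T1-T6-T8-T13 has odd length 5, so it cannot be 2-colored; at least 3 frequencies are needed.
3 frequencies suffice: T8=3, T1=1, T6=2, T3=1, T7=2, T12=2, T13=1. No two conflicting transmitters share a frequency.

3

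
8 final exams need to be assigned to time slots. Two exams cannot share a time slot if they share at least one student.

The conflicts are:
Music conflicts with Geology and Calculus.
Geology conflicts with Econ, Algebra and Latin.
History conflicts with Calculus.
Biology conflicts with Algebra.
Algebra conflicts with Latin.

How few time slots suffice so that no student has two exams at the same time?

Geology, Algebra, Latin are mutually in conflict, so at least 3 time slots are needed.
3 time slots suffice: time slot 1 → {Geology, Biology, Calculus}; time slot 2 → {Music, Econ, History, Algebra}; time slot 3 → {Latin}. Each listed conflict is separated.

3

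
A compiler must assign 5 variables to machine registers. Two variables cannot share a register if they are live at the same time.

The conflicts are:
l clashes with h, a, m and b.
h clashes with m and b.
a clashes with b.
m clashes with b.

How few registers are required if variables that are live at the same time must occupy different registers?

4

l, h, m, b all conflict with each other, so at least 4 registers are needed.
4 registers suffice: register 1 → {l}; register 2 → {b}; register 3 → {h, a}; register 4 → {m}. Every pair that conflicts lands in different registers.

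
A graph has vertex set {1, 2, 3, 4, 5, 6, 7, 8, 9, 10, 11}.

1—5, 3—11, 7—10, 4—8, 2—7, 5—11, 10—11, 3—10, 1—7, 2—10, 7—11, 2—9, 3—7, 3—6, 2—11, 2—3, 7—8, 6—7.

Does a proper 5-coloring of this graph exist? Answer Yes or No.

Yes

The chromatic number is 5. 2, 3, 7, 10, 11 are pairwise adjacent (a clique of size 5), so at least 5 colors are needed.
A valid assignment using 5 colors: 1=blue, 2=yellow, 3=green, 4=red, 5=red, 6=blue, 7=red, 8=blue, 9=red, 10=purple, 11=blue.
That is already a proper 5-coloring.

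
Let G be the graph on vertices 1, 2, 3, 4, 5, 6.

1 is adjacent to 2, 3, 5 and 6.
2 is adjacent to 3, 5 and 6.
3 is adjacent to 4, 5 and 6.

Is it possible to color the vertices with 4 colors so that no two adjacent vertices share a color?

The chromatic number is 4. 1, 2, 3, 5 are pairwise adjacent (a clique of size 4), so at least 4 colors are needed.
4 colors suffice: color red → {3}; color blue → {2, 4}; color green → {1}; color yellow → {5, 6}.
That is already a proper 4-coloring.

Yes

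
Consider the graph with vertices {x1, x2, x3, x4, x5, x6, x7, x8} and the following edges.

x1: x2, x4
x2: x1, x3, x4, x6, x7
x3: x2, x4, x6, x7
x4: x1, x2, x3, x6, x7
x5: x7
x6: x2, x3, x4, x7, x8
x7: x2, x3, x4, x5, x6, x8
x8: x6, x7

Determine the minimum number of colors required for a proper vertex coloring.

5

x2, x3, x4, x6, x7 are pairwise adjacent (a clique of size 5), so at least 5 colors are needed.
One proper 5-coloring: x1=1, x2=2, x3=5, x4=4, x5=2, x6=3, x7=1, x8=2. Every edge joins two different colors.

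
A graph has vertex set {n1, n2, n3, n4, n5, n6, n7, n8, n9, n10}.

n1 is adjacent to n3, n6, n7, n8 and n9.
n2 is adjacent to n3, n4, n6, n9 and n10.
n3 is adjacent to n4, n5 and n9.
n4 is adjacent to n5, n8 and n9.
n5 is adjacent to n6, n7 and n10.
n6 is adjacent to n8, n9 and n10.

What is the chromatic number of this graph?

4

n2, n3, n4, n9 form a clique, so at least 4 colors are needed.
4 colors suffice: color red → {n4, n6, n7}; color blue → {n1, n2, n5}; color green → {n3, n8, n10}; color yellow → {n9}. Each edge has distinct colors on its endpoints.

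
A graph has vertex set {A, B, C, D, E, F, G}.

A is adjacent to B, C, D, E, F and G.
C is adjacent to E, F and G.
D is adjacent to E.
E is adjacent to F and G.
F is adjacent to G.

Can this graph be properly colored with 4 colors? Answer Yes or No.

A, C, E, F, G are mutually adjacent (a clique of size 5), so at least 5 colors are needed.
So 4 colors are not enough.

No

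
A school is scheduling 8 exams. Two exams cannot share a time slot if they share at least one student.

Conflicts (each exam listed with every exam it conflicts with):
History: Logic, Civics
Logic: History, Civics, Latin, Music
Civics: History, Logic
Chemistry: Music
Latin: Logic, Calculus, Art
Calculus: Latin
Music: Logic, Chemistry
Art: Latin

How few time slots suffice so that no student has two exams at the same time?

History, Logic, Civics are mutually in conflict, so at least 3 time slots are needed.
A valid assignment using 3 time slots: History=2, Logic=1, Civics=3, Chemistry=1, Latin=2, Calculus=1, Music=2, Art=1. Every pair that conflicts lands in different time slots.

3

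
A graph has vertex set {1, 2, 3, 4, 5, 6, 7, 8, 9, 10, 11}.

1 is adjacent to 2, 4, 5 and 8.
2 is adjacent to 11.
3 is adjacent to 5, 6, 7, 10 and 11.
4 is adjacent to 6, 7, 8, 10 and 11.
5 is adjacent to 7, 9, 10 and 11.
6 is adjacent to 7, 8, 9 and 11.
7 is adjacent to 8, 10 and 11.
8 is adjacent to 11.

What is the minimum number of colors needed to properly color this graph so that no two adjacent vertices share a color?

5

4, 6, 7, 8, 11 are mutually adjacent (a clique of size 5), so at least 5 colors are needed.
5 colors suffice: color a → {1, 9, 10, 11}; color b → {2, 7}; color c → {5, 6}; color d → {3, 4}; color e → {8}. No two adjacent vertices share a color.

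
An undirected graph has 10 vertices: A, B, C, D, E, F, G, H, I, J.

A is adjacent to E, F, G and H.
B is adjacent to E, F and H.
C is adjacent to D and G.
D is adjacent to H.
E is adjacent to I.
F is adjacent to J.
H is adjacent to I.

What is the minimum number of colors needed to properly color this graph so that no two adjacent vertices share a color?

3

The cycle C-G-A-H-D-C has odd length 5, so it cannot be 2-colored; at least 3 colors are needed.
3 colors suffice: A=1, B=1, C=1, D=3, E=2, F=2, G=2, H=2, I=1, J=1. Every edge joins two different colors.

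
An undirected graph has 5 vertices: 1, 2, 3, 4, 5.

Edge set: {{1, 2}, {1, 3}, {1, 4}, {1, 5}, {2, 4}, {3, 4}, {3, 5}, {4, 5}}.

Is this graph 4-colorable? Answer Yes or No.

The chromatic number is 4. 1, 3, 4, 5 are mutually adjacent (a clique of size 4), so at least 4 colors are needed.
One proper 4-coloring: 1=a, 2=c, 3=c, 4=b, 5=d.
That is already a proper 4-coloring.

Yes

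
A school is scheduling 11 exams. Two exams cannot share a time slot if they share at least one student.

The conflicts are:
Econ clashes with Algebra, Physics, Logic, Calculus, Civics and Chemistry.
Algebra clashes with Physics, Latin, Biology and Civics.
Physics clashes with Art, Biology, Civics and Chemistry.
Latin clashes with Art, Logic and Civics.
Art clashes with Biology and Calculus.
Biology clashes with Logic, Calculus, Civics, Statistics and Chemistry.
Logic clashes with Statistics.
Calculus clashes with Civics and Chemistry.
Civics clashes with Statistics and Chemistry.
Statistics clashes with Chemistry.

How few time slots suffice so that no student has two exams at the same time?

4

Biology, Civics, Statistics, Chemistry pairwise conflict, so at least 4 time slots are needed.
4 time slots suffice: time slot 1 → {Art, Logic, Civics}; time slot 2 → {Econ, Latin, Biology}; time slot 3 → {Algebra, Chemistry}; time slot 4 → {Physics, Calculus, Statistics}. No two conflicting exams share a time slot.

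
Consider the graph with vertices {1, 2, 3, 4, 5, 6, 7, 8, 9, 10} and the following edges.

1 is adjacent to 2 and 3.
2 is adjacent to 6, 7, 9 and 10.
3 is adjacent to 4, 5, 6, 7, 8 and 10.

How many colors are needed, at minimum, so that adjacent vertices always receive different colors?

2

1 and 3 are adjacent, so at least 2 colors are needed.
One proper 2-coloring: 1=b, 2=a, 3=a, 4=b, 5=b, 6=b, 7=b, 8=b, 9=b, 10=b. Each edge has distinct colors on its endpoints.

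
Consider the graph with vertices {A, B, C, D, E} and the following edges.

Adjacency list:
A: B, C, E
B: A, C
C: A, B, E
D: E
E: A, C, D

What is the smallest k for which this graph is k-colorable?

3

A, B, C are mutually adjacent, so at least 3 colors are needed.
3 colors suffice: A=1, B=3, C=2, D=1, E=3. Every edge joins two different colors.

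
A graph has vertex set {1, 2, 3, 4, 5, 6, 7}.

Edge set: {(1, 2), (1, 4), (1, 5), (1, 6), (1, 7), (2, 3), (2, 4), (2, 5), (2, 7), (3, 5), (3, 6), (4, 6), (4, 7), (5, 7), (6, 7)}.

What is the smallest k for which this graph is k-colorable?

1, 4, 6, 7 are pairwise adjacent (a clique of size 4), so at least 4 colors are needed.
4 colors suffice: color a → {1, 3}; color b → {7}; color c → {2, 6}; color d → {4, 5}. Each edge has distinct colors on its endpoints.

4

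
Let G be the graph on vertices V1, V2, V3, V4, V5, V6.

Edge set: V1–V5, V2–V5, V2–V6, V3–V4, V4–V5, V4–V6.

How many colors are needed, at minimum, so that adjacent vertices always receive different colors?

V1 and V5 are adjacent, so at least 2 colors are needed.
2 colors suffice: color red → {V1, V2, V4}; color blue → {V3, V5, V6}. No two adjacent vertices share a color.

2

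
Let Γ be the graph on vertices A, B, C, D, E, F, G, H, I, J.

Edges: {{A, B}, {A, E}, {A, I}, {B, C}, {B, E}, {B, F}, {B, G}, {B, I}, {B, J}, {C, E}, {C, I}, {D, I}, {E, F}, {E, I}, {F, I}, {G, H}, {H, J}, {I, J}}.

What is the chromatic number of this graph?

4

B, E, F, I form a clique, so at least 4 colors are needed.
One proper 4-coloring: A=yellow, B=red, C=yellow, D=red, E=green, F=yellow, G=blue, H=red, I=blue, J=green. Each edge has distinct colors on its endpoints.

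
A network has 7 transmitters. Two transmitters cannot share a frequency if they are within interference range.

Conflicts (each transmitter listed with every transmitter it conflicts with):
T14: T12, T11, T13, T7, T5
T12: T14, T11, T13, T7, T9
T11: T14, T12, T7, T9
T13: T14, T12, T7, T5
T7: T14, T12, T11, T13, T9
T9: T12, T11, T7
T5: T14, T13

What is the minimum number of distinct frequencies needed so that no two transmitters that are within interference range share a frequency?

T14, T12, T13, T7 pairwise conflict, so at least 4 frequencies are needed.
A valid assignment using 4 frequencies: T14=2, T12=3, T11=4, T13=4, T7=1, T9=2, T5=1. No two conflicting transmitters share a frequency.

4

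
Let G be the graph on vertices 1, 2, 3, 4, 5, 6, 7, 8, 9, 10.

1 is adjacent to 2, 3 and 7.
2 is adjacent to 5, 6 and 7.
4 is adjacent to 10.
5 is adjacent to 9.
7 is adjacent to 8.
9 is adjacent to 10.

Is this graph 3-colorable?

Yes

The chromatic number is 3. 1, 2, 7 are pairwise adjacent, so at least 3 colors are needed.
One proper 3-coloring: 1=b, 2=a, 3=a, 4=a, 5=b, 6=b, 7=c, 8=a, 9=a, 10=b.
That is already a proper 3-coloring.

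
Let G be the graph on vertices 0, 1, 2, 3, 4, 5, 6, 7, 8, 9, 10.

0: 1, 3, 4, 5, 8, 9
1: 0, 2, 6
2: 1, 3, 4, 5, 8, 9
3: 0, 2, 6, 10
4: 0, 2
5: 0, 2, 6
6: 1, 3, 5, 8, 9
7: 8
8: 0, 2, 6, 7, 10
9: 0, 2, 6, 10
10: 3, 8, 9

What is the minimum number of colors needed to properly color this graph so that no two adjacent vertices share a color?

2

0 and 3 are adjacent, so at least 2 colors are needed.
2 colors suffice: color a → {0, 2, 6, 7, 10}; color b → {1, 3, 4, 5, 8, 9}. Each edge has distinct colors on its endpoints.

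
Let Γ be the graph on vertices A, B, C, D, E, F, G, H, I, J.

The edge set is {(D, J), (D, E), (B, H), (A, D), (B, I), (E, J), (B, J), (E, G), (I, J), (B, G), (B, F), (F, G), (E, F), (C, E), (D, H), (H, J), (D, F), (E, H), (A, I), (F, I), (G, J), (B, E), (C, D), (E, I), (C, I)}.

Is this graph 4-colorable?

Yes

The chromatic number is 4. D, E, H, J are pairwise adjacent (a clique of size 4), so at least 4 colors are needed.
4 colors suffice: color red → {A, E}; color blue → {B, D}; color green → {C, F, J}; color yellow → {G, H, I}.
That is already a proper 4-coloring.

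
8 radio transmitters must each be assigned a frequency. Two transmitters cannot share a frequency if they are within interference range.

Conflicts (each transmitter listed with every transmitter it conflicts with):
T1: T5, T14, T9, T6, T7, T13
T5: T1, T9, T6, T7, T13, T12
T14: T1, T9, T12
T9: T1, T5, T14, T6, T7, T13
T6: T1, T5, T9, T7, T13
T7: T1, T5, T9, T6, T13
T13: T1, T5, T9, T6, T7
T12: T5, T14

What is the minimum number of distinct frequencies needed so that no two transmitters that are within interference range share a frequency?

6

T1, T5, T9, T6, T7, T13 pairwise conflict, so at least 6 frequencies are needed.
A valid assignment using 6 frequencies: T1=3, T5=2, T14=2, T9=1, T6=4, T7=6, T13=5, T12=1. Every pair that conflicts lands in different frequencies.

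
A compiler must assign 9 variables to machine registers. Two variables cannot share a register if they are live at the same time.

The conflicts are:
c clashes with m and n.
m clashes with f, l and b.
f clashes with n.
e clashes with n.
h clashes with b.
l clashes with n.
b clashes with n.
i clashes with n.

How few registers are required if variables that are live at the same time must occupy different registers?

e and n conflict, so at least 2 registers are needed.
2 registers suffice: register 1 → {m, h, n}; register 2 → {c, f, e, l, b, i}. Each listed conflict is separated.

2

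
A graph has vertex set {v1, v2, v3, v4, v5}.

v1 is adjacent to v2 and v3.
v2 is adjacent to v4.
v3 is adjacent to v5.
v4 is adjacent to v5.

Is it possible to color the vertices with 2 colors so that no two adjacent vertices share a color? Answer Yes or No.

The cycle v5-v4-v2-v1-v3-v5 has odd length 5, so it cannot be 2-colored; at least 3 colors are needed.
So 2 colors are not enough.

No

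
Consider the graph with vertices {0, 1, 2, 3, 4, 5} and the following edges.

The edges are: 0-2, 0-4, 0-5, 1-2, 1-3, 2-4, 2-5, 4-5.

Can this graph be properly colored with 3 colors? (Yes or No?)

0, 2, 4, 5 are pairwise adjacent (a clique of size 4), so at least 4 colors are needed.
So 3 colors are not enough.

No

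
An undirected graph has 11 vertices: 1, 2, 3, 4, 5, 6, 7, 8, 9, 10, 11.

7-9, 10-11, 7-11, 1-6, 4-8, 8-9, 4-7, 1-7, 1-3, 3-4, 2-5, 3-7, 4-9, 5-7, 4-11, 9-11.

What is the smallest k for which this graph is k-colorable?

4, 7, 9, 11 form a clique, so at least 4 colors are needed.
4 colors suffice: color a → {2, 6, 7, 8, 10}; color b → {1, 4, 5}; color c → {3, 9}; color d → {11}. Each edge has distinct colors on its endpoints.

4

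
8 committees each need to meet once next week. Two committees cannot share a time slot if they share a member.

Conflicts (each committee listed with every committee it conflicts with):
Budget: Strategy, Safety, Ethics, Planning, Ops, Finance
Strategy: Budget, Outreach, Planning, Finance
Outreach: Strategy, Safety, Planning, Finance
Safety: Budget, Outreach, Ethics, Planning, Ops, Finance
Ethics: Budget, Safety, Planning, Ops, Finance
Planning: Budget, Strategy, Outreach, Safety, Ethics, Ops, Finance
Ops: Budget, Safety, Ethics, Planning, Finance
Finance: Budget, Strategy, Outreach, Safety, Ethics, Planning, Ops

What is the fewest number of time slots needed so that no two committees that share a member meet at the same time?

Budget, Safety, Ethics, Planning, Ops, Finance all conflict with each other, so at least 6 time slots are needed.
6 time slots suffice: time slot 1 → {Finance}; time slot 2 → {Planning}; time slot 3 → {Budget, Outreach}; time slot 4 → {Strategy, Safety}; time slot 5 → {Ethics}; time slot 6 → {Ops}. No two conflicting committees share a time slot.

6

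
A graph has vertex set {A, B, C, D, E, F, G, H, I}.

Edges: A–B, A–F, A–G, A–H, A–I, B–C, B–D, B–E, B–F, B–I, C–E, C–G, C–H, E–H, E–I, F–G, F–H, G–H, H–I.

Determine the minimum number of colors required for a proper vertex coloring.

A, F, G, H form a clique, so at least 4 colors are needed.
One proper 4-coloring: A=2, B=1, C=2, D=2, E=4, F=4, G=3, H=1, I=3. No two adjacent vertices share a color.

4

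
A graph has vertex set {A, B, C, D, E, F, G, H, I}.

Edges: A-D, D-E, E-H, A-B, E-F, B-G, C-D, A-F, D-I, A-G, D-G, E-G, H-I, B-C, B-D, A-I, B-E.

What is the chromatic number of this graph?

4

B, D, E, G are pairwise adjacent (a clique of size 4), so at least 4 colors are needed.
4 colors suffice: color 1 → {D, F, H}; color 2 → {B, I}; color 3 → {A, C, E}; color 4 → {G}. Every edge joins two different colors.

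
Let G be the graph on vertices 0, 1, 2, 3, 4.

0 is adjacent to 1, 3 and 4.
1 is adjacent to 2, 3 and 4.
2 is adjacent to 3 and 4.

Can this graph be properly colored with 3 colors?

Yes

The chromatic number is 3. 0, 1, 4 are pairwise adjacent, so at least 3 colors are needed.
3 colors suffice: color red → {1}; color blue → {3, 4}; color green → {0, 2}.
That is already a proper 3-coloring.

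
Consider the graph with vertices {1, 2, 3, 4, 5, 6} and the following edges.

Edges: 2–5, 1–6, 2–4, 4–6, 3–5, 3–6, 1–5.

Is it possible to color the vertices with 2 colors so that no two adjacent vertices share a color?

The cycle 4-6-3-5-2-4 has odd length 5, so it cannot be 2-colored; at least 3 colors are needed.
So 2 colors are not enough.

No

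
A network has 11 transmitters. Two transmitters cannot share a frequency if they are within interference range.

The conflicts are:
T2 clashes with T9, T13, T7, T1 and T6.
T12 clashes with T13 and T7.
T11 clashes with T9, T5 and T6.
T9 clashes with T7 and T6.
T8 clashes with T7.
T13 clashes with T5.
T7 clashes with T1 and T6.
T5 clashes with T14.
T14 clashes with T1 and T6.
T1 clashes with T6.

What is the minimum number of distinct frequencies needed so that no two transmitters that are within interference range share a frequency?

4

T2, T7, T1, T6 pairwise conflict, so at least 4 frequencies are needed.
4 frequencies suffice: frequency 1 → {T8, T13, T6}; frequency 2 → {T11, T7, T14}; frequency 3 → {T2, T12, T5}; frequency 4 → {T9, T1}. No two conflicting transmitters share a frequency.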